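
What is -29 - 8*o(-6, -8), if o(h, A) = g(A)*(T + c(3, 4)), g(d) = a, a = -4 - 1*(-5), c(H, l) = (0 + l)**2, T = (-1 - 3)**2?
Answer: -285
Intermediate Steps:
T = 16 (T = (-4)**2 = 16)
c(H, l) = l**2
a = 1 (a = -4 + 5 = 1)
g(d) = 1
o(h, A) = 32 (o(h, A) = 1*(16 + 4**2) = 1*(16 + 16) = 1*32 = 32)
-29 - 8*o(-6, -8) = -29 - 8*32 = -29 - 256 = -285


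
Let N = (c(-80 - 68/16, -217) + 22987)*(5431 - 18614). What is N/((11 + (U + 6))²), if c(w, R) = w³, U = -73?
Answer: 485155295055/200704 ≈ 2.4173e+6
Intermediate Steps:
N = 485155295055/64 (N = ((-80 - 68/16)³ + 22987)*(5431 - 18614) = ((-80 - 68*1/16)³ + 22987)*(-13183) = ((-80 - 17/4)³ + 22987)*(-13183) = ((-337/4)³ + 22987)*(-13183) = (-38272753/64 + 22987)*(-13183) = -36801585/64*(-13183) = 485155295055/64 ≈ 7.5805e+9)
N/((11 + (U + 6))²) = 485155295055/(64*((11 + (-73 + 6))²)) = 485155295055/(64*((11 - 67)²)) = 485155295055/(64*((-56)²)) = (485155295055/64)/3136 = (485155295055/64)*(1/3136) = 485155295055/200704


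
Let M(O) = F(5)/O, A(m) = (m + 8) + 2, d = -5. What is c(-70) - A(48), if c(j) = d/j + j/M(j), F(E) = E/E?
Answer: 67789/14 ≈ 4842.1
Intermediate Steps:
A(m) = 10 + m (A(m) = (8 + m) + 2 = 10 + m)
F(E) = 1
M(O) = 1/O
c(j) = j**2 - 5/j (c(j) = -5/j + j/(1/j) = -5/j + j*j = -5/j + j**2 = j**2 - 5/j)
c(-70) - A(48) = (-5 + (-70)**3)/(-70) - (10 + 48) = -(-5 - 343000)/70 - 1*58 = -1/70*(-343005) - 58 = 68601/14 - 58 = 67789/14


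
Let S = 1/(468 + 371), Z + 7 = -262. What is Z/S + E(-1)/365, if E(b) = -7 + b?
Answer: -82377223/365 ≈ -2.2569e+5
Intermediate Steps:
Z = -269 (Z = -7 - 262 = -269)
S = 1/839 ≈ 0.0011919
Z/S + E(-1)/365 = -269/1/839 + (-7 - 1)/365 = -269*839 - 8*1/365 = -225691 - 8/365 = -82377223/365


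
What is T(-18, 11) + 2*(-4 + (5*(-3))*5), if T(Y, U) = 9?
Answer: -149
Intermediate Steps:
T(-18, 11) + 2*(-4 + (5*(-3))*5) = 9 + 2*(-4 + (5*(-3))*5) = 9 + 2*(-4 - 15*5) = 9 + 2*(-4 - 75) = 9 + 2*(-79) = 9 - 158 = -149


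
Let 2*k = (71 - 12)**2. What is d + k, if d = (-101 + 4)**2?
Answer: 22299/2 ≈ 11150.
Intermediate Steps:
d = 9409 (d = (-97)**2 = 9409)
k = 3481/2 (k = (71 - 12)**2/2 = (1/2)*59**2 = (1/2)*3481 = 3481/2 ≈ 1740.5)
d + k = 9409 + 3481/2 = 22299/2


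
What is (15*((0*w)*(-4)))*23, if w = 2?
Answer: 0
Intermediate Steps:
(15*((0*w)*(-4)))*23 = (15*((0*2)*(-4)))*23 = (15*(0*(-4)))*23 = (15*0)*23 = 0*23 = 0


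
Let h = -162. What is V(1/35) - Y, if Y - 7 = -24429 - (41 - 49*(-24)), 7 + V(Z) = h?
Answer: 25470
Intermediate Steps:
V(Z) = -169 (V(Z) = -7 - 162 = -169)
Y = -25639 (Y = 7 + (-24429 - (41 - 49*(-24))) = 7 + (-24429 - (41 + 1176)) = 7 + (-24429 - 1*1217) = 7 + (-24429 - 1217) = 7 - 25646 = -25639)
V(1/35) - Y = -169 - 1*(-25639) = -169 + 25639 = 25470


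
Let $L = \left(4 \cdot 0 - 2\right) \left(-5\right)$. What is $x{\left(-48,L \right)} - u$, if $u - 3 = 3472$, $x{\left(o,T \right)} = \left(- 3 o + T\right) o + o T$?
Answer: $-11347$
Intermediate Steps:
$L = 10$ ($L = \left(0 - 2\right) \left(-5\right) = \left(-2\right) \left(-5\right) = 10$)
$x{\left(o,T \right)} = T o + o \left(T - 3 o\right)$ ($x{\left(o,T \right)} = \left(T - 3 o\right) o + T o = o \left(T - 3 o\right) + T o = T o + o \left(T - 3 o\right)$)
$u = 3475$ ($u = 3 + 3472 = 3475$)
$x{\left(-48,L \right)} - u = - 48 \left(\left(-3\right) \left(-48\right) + 2 \cdot 10\right) - 3475 = - 48 \left(144 + 20\right) - 3475 = \left(-48\right) 164 - 3475 = -7872 - 3475 = -11347$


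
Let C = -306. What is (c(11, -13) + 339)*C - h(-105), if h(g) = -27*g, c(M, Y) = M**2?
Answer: -143595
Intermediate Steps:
(c(11, -13) + 339)*C - h(-105) = (11**2 + 339)*(-306) - (-27)*(-105) = (121 + 339)*(-306) - 1*2835 = 460*(-306) - 2835 = -140760 - 2835 = -143595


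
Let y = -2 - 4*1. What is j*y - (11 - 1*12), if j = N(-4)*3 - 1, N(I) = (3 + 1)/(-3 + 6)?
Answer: -17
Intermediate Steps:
N(I) = 4/3
j = 3 (j = (4/3)*3 - 1 = 4 - 1 = 3)
y = -6 (y = -2 - 4 = -6)
j*y - (11 - 1*12) = 3*(-6) - (11 - 1*12) = -18 - (11 - 12) = -18 - 1*(-1) = -18 + 1 = -17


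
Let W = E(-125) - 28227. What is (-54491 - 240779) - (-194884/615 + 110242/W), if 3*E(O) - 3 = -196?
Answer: -7697807398297/26098755 ≈ -2.9495e+5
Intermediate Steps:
E(O) = -193/3 (E(O) = 1 + (⅓)*(-196) = 1 - 196/3 = -193/3)
W = -84874/3 (W = -193/3 - 28227 = -84874/3 ≈ -28291.)
(-54491 - 240779) - (-194884/615 + 110242/W) = (-54491 - 240779) - (-194884/615 + 110242/(-84874/3)) = -295270 - (-194884*1/615 + 110242*(-3/84874)) = -295270 - (-194884/615 - 165363/42437) = -295270 - 1*(-8371990553/26098755) = -295270 + 8371990553/26098755 = -7697807398297/26098755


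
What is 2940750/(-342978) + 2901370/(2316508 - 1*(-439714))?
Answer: -592521147220/78776959093 ≈ -7.5215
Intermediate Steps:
2940750/(-342978) + 2901370/(2316508 - 1*(-439714)) = 2940750*(-1/342978) + 2901370/(2316508 + 439714) = -490125/57163 + 2901370/2756222 = -490125/57163 + 2901370*(1/2756222) = -490125/57163 + 1450685/1378111 = -592521147220/78776959093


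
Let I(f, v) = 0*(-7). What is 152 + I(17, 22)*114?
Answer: 152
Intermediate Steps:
I(f, v) = 0
152 + I(17, 22)*114 = 152 + 0*114 = 152 + 0 = 152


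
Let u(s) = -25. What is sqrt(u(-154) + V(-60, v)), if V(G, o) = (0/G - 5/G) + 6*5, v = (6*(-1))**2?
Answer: sqrt(183)/6 ≈ 2.2546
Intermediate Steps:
v = 36 (v = (-6)**2 = 36)
V(G, o) = 30 - 5/G (V(G, o) = (0 - 5/G) + 30 = -5/G + 30 = 30 - 5/G)
sqrt(u(-154) + V(-60, v)) = sqrt(-25 + (30 - 5/(-60))) = sqrt(-25 + (30 - 5*(-1/60))) = sqrt(-25 + (30 + 1/12)) = sqrt(-25 + 361/12) = sqrt(61/12) = sqrt(183)/6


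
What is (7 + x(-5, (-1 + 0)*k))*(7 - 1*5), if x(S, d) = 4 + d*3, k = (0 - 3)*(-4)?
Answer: -50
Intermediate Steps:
k = 12 (k = -3*(-4) = 12)
x(S, d) = 4 + 3*d
(7 + x(-5, (-1 + 0)*k))*(7 - 1*5) = (7 + (4 + 3*((-1 + 0)*12)))*(7 - 1*5) = (7 + (4 + 3*(-1*12)))*(7 - 5) = (7 + (4 + 3*(-12)))*2 = (7 + (4 - 36))*2 = (7 - 32)*2 = -25*2 = -50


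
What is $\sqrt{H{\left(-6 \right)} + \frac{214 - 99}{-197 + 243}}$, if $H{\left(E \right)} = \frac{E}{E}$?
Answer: $\frac{\sqrt{14}}{2} \approx 1.8708$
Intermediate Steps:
$H{\left(E \right)} = 1$
$\sqrt{H{\left(-6 \right)} + \frac{214 - 99}{-197 + 243}} = \sqrt{1 + \frac{214 - 99}{-197 + 243}} = \sqrt{1 + \frac{115}{46}} = \sqrt{1 + 115 \cdot \frac{1}{46}} = \sqrt{1 + \frac{5}{2}} = \sqrt{\frac{7}{2}} = \frac{\sqrt{14}}{2}$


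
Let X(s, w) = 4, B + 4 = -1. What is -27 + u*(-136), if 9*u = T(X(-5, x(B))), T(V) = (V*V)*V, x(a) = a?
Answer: -8947/9 ≈ -994.11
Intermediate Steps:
B = -5 (B = -4 - 1 = -5)
T(V) = V³ (T(V) = V²*V = V³)
u = 64/9 (u = (⅑)*4³ = (⅑)*64 = 64/9 ≈ 7.1111)
-27 + u*(-136) = -27 + (64/9)*(-136) = -27 - 8704/9 = -8947/9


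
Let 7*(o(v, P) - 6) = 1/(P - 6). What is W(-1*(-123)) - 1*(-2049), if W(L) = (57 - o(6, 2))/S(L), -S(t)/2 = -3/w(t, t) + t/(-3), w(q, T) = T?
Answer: 193057997/94192 ≈ 2049.6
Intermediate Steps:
S(t) = 6/t + 2*t/3 (S(t) = -2*(-3/t + t/(-3)) = -2*(-3/t + t*(-⅓)) = -2*(-3/t - t/3) = 6/t + 2*t/3)
o(v, P) = 6 + 1/(7*(-6 + P)) (o(v, P) = 6 + 1/(7*(P - 6)) = 6 + 1/(7*(-6 + P)))
W(L) = 1429/(28*(6/L + 2*L/3)) (W(L) = (57 - (-251 + 42*2)/(7*(-6 + 2)))/(6/L + 2*L/3) = (57 - (-251 + 84)/(7*(-4)))/(6/L + 2*L/3) = (57 - (-1)*(-167)/(7*4))/(6/L + 2*L/3) = (57 - 1*167/28)/(6/L + 2*L/3) = (57 - 167/28)/(6/L + 2*L/3) = 1429/(28*(6/L + 2*L/3)))
W(-1*(-123)) - 1*(-2049) = 4287*(-1*(-123))/(56*(9 + (-1*(-123))²)) - 1*(-2049) = (4287/56)*123/(9 + 123²) + 2049 = (4287/56)*123/(9 + 15129) + 2049 = (4287/56)*123/15138 + 2049 = (4287/56)*123*(1/15138) + 2049 = 58589/94192 + 2049 = 193057997/94192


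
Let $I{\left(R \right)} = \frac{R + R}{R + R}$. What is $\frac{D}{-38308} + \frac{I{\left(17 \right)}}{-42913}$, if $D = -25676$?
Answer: $\frac{275448970}{410977801} \approx 0.67023$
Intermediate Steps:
$I{\left(R \right)} = 1$ ($I{\left(R \right)} = \frac{2 R}{2 R} = 2 R \frac{1}{2 R} = 1$)
$\frac{D}{-38308} + \frac{I{\left(17 \right)}}{-42913} = - \frac{25676}{-38308} + 1 \frac{1}{-42913} = \left(-25676\right) \left(- \frac{1}{38308}\right) + 1 \left(- \frac{1}{42913}\right) = \frac{6419}{9577} - \frac{1}{42913} = \frac{275448970}{410977801}$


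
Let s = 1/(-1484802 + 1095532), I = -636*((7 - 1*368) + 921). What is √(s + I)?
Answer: I*√53969328294053270/389270 ≈ 596.79*I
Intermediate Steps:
I = -356160 (I = -636*((7 - 368) + 921) = -636*(-361 + 921) = -636*560 = -356160)
s = -1/389270 (s = 1/(-389270) = -1/389270 ≈ -2.5689e-6)
√(s + I) = √(-1/389270 - 356160) = √(-138642403201/389270) = I*√53969328294053270/389270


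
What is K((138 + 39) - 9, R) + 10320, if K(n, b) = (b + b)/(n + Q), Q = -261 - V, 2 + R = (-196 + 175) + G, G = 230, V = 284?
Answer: 3890226/377 ≈ 10319.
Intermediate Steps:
R = 207 (R = -2 + ((-196 + 175) + 230) = -2 + (-21 + 230) = -2 + 209 = 207)
Q = -545 (Q = -261 - 1*284 = -261 - 284 = -545)
K(n, b) = 2*b/(-545 + n) (K(n, b) = (b + b)/(n - 545) = (2*b)/(-545 + n) = 2*b/(-545 + n))
K((138 + 39) - 9, R) + 10320 = 2*207/(-545 + ((138 + 39) - 9)) + 10320 = 2*207/(-545 + (177 - 9)) + 10320 = 2*207/(-545 + 168) + 10320 = 2*207/(-377) + 10320 = 2*207*(-1/377) + 10320 = -414/377 + 10320 = 3890226/377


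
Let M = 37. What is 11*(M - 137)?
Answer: -1100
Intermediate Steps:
11*(M - 137) = 11*(37 - 137) = 11*(-100) = -1100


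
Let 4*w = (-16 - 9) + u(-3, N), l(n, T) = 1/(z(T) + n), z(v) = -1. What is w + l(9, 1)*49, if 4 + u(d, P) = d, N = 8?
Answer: -15/8 ≈ -1.8750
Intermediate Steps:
u(d, P) = -4 + d
l(n, T) = 1/(-1 + n)
w = -8 (w = ((-16 - 9) + (-4 - 3))/4 = (-25 - 7)/4 = (1/4)*(-32) = -8)
w + l(9, 1)*49 = -8 + 49/(-1 + 9) = -8 + 49/8 = -15/8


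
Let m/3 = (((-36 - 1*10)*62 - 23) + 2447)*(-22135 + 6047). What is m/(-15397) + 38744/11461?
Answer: -236153243944/176465017 ≈ -1338.2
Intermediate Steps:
m = 20656992 (m = 3*((((-36 - 1*10)*62 - 23) + 2447)*(-22135 + 6047)) = 3*((((-36 - 10)*62 - 23) + 2447)*(-16088)) = 3*(((-46*62 - 23) + 2447)*(-16088)) = 3*(((-2852 - 23) + 2447)*(-16088)) = 3*((-2875 + 2447)*(-16088)) = 3*(-428*(-16088)) = 3*6885664 = 20656992)
m/(-15397) + 38744/11461 = 20656992/(-15397) + 38744/11461 = 20656992*(-1/15397) + 38744*(1/11461) = -20656992/15397 + 38744/11461 = -236153243944/176465017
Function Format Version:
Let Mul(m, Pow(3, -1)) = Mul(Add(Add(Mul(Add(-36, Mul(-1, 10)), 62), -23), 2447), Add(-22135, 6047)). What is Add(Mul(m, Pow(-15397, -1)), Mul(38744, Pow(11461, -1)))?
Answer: Rational(-236153243944, 176465017) ≈ -1338.2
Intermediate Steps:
m = 20656992 (m = Mul(3, Mul(Add(Add(Mul(Add(-36, Mul(-1, 10)), 62), -23), 2447), Add(-22135, 6047))) = Mul(3, Mul(Add(Add(Mul(Add(-36, -10), 62), -23), 2447), -16088)) = Mul(3, Mul(Add(Add(Mul(-46, 62), -23), 2447), -16088)) = Mul(3, Mul(Add(Add(-2852, -23), 2447), -16088)) = Mul(3, Mul(Add(-2875, 2447), -16088)) = Mul(3, Mul(-428, -16088)) = Mul(3, 6885664) = 20656992)
Add(Mul(m, Pow(-15397, -1)), Mul(38744, Pow(11461, -1))) = Add(Mul(20656992, Pow(-15397, -1)), Mul(38744, Pow(11461, -1))) = Add(Mul(20656992, Rational(-1, 15397)), Mul(38744, Rational(1, 11461))) = Add(Rational(-20656992, 15397), Rational(38744, 11461)) = Rational(-236153243944, 176465017)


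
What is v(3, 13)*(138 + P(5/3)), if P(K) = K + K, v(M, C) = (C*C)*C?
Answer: 931528/3 ≈ 3.1051e+5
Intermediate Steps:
v(M, C) = C³ (v(M, C) = C²*C = C³)
P(K) = 2*K
v(3, 13)*(138 + P(5/3)) = 13³*(138 + 2*(5/3)) = 2197*(138 + 2*(5*(⅓))) = 2197*(138 + 2*(5/3)) = 2197*(138 + 10/3) = 2197*(424/3) = 931528/3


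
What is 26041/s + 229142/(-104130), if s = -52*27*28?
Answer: -50084101/17493840 ≈ -2.8630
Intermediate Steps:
s = -39312 (s = -1404*28 = -39312)
26041/s + 229142/(-104130) = 26041/(-39312) + 229142/(-104130) = 26041*(-1/39312) + 229142*(-1/104130) = -26041/39312 - 114571/52065 = -50084101/17493840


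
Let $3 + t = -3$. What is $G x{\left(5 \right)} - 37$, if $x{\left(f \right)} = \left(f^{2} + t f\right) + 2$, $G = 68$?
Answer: $-241$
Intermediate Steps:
$t = -6$ ($t = -3 - 3 = -6$)
$x{\left(f \right)} = 2 + f^{2} - 6 f$ ($x{\left(f \right)} = \left(f^{2} - 6 f\right) + 2 = 2 + f^{2} - 6 f$)
$G x{\left(5 \right)} - 37 = 68 \left(2 + 5^{2} - 30\right) - 37 = 68 \left(2 + 25 - 30\right) - 37 = 68 \left(-3\right) - 37 = -204 - 37 = -241$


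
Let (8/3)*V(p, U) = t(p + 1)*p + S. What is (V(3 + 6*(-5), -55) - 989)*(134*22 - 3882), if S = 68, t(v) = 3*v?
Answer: 324565/2 ≈ 1.6228e+5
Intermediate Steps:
V(p, U) = 51/2 + 3*p*(3 + 3*p)/8 (V(p, U) = 3*((3*(p + 1))*p + 68)/8 = 3*((3*(1 + p))*p + 68)/8 = 3*((3 + 3*p)*p + 68)/8 = 3*(p*(3 + 3*p) + 68)/8 = 3*(68 + p*(3 + 3*p))/8 = 51/2 + 3*p*(3 + 3*p)/8)
(V(3 + 6*(-5), -55) - 989)*(134*22 - 3882) = ((51/2 + 9*(3 + 6*(-5))*(1 + (3 + 6*(-5)))/8) - 989)*(134*22 - 3882) = ((51/2 + 9*(3 - 30)*(1 + (3 - 30))/8) - 989)*(2948 - 3882) = ((51/2 + (9/8)*(-27)*(1 - 27)) - 989)*(-934) = ((51/2 + (9/8)*(-27)*(-26)) - 989)*(-934) = ((51/2 + 3159/4) - 989)*(-934) = (3261/4 - 989)*(-934) = -695/4*(-934) = 324565/2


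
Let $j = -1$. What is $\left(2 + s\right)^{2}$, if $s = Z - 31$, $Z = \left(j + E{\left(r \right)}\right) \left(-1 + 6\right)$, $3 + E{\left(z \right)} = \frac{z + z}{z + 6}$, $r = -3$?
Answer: $3481$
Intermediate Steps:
$E{\left(z \right)} = -3 + \frac{2 z}{6 + z}$ ($E{\left(z \right)} = -3 + \frac{z + z}{z + 6} = -3 + \frac{2 z}{6 + z}$)
$Z = -30$ ($Z = \left(-1 + \frac{-18 - -3}{6 - 3}\right) \left(-1 + 6\right) = \left(-1 + \frac{-18 + 3}{3}\right) 5 = \left(-1 + \frac{1}{3} \left(-15\right)\right) 5 = \left(-1 - 5\right) 5 = \left(-6\right) 5 = -30$)
$s = -61$ ($s = -30 - 31 = -61$)
$\left(2 + s\right)^{2} = \left(2 - 61\right)^{2} = \left(-59\right)^{2} = 3481$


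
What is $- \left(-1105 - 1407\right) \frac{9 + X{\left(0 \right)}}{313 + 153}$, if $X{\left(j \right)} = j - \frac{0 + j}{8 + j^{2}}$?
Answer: $\frac{11304}{233} \approx 48.515$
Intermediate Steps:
$X{\left(j \right)} = j - \frac{j}{8 + j^{2}}$
$- \left(-1105 - 1407\right) \frac{9 + X{\left(0 \right)}}{313 + 153} = - \left(-1105 - 1407\right) \frac{9 + \frac{0 \left(7 + 0^{2}\right)}{8 + 0^{2}}}{313 + 153} = - \left(-2512\right) \frac{9 + \frac{0 \left(7 + 0\right)}{8 + 0}}{466} = - \left(-2512\right) \left(9 + 0 \cdot \frac{1}{8} \cdot 7\right) \frac{1}{466} = - \left(-2512\right) \left(9 + 0\right) \frac{1}{466} = - \left(-2512\right) 9 \cdot \frac{1}{466} = - \frac{\left(-2512\right) 9}{466} = \left(-1\right) \left(- \frac{11304}{233}\right) = \frac{11304}{233}$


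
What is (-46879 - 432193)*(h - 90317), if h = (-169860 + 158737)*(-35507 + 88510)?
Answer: 282481300867392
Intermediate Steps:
h = -589552369 (h = -11123*53003 = -589552369)
(-46879 - 432193)*(h - 90317) = (-46879 - 432193)*(-589552369 - 90317) = -479072*(-589642686) = 282481300867392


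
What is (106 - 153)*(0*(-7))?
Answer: 0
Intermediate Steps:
(106 - 153)*(0*(-7)) = -47*0 = 0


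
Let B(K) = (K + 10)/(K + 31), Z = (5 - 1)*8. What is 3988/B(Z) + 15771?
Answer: 21753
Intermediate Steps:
Z = 32 (Z = 4*8 = 32)
B(K) = (10 + K)/(31 + K)
3988/B(Z) + 15771 = 3988/(((10 + 32)/(31 + 32))) + 15771 = 3988/((42/63)) + 15771 = 3988/(((1/63)*42)) + 15771 = 3988/(⅔) + 15771 = 3988*(3/2) + 15771 = 5982 + 15771 = 21753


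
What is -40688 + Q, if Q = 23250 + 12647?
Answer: -4791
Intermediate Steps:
Q = 35897
-40688 + Q = -40688 + 35897 = -4791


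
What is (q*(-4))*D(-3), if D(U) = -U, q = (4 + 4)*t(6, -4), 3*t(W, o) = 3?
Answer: -96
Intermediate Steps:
t(W, o) = 1 (t(W, o) = (⅓)*3 = 1)
q = 8 (q = (4 + 4)*1 = 8*1 = 8)
(q*(-4))*D(-3) = (8*(-4))*(-1*(-3)) = -32*3 = -96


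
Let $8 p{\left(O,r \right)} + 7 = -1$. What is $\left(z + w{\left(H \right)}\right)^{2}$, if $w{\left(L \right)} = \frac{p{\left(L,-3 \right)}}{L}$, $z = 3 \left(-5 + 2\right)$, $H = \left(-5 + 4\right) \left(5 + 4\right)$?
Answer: $\frac{6400}{81} \approx 79.012$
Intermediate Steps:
$p{\left(O,r \right)} = -1$ ($p{\left(O,r \right)} = - \frac{7}{8} + \frac{1}{8} \left(-1\right) = - \frac{7}{8} - \frac{1}{8} = -1$)
$H = -9$ ($H = \left(-1\right) 9 = -9$)
$z = -9$ ($z = 3 \left(-3\right) = -9$)
$w{\left(L \right)} = - \frac{1}{L}$
$\left(z + w{\left(H \right)}\right)^{2} = \left(-9 - \frac{1}{-9}\right)^{2} = \left(-9 - - \frac{1}{9}\right)^{2} = \left(-9 + \frac{1}{9}\right)^{2} = \left(- \frac{80}{9}\right)^{2} = \frac{6400}{81}$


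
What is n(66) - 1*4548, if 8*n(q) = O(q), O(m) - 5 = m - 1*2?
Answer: -36315/8 ≈ -4539.4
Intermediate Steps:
O(m) = 3 + m (O(m) = 5 + (m - 1*2) = 5 + (m - 2) = 5 + (-2 + m) = 3 + m)
n(q) = 3/8 + q/8 (n(q) = (3 + q)/8 = 3/8 + q/8)
n(66) - 1*4548 = (3/8 + (⅛)*66) - 1*4548 = (3/8 + 33/4) - 4548 = 69/8 - 4548 = -36315/8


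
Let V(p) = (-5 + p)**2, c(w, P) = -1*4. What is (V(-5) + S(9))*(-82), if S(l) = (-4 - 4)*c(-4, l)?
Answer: -10824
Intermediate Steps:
c(w, P) = -4
S(l) = 32 (S(l) = (-4 - 4)*(-4) = -8*(-4) = 32)
(V(-5) + S(9))*(-82) = ((-5 - 5)**2 + 32)*(-82) = ((-10)**2 + 32)*(-82) = (100 + 32)*(-82) = 132*(-82) = -10824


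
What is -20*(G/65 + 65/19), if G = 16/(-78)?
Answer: -658492/9633 ≈ -68.358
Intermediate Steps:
G = -8/39 (G = 16*(-1/78) = -8/39 ≈ -0.20513)
-20*(G/65 + 65/19) = -20*(-8/39/65 + 65/19) = -20*(-8/39*1/65 + 65*(1/19)) = -20*(-8/2535 + 65/19) = -20*164623/48165 = -658492/9633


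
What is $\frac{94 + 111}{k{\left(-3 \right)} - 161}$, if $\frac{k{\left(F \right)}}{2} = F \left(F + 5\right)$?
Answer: $- \frac{205}{173} \approx -1.185$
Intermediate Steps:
$k{\left(F \right)} = 2 F \left(5 + F\right)$ ($k{\left(F \right)} = 2 F \left(F + 5\right) = 2 F \left(5 + F\right)$)
$\frac{94 + 111}{k{\left(-3 \right)} - 161} = \frac{94 + 111}{2 \left(-3\right) \left(5 - 3\right) - 161} = \frac{205}{2 \left(-3\right) 2 - 161} = \frac{205}{-12 - 161} = \frac{205}{-173} = 205 \left(- \frac{1}{173}\right) = - \frac{205}{173}$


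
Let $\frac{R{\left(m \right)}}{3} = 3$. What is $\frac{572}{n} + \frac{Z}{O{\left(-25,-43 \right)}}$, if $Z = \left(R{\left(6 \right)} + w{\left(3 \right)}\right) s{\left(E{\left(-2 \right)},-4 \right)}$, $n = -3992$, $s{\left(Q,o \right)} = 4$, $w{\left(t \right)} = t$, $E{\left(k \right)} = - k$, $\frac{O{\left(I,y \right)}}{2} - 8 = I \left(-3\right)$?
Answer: $\frac{12083}{82834} \approx 0.14587$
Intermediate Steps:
$R{\left(m \right)} = 9$ ($R{\left(m \right)} = 3 \cdot 3 = 9$)
$O{\left(I,y \right)} = 16 - 6 I$ ($O{\left(I,y \right)} = 16 + 2 I \left(-3\right) = 16 + 2 \left(- 3 I\right) = 16 - 6 I$)
$Z = 48$ ($Z = \left(9 + 3\right) 4 = 12 \cdot 4 = 48$)
$\frac{572}{n} + \frac{Z}{O{\left(-25,-43 \right)}} = \frac{572}{-3992} + \frac{48}{16 - -150} = 572 \left(- \frac{1}{3992}\right) + \frac{48}{16 + 150} = - \frac{143}{998} + \frac{48}{166} = - \frac{143}{998} + 48 \cdot \frac{1}{166} = - \frac{143}{998} + \frac{24}{83} = \frac{12083}{82834}$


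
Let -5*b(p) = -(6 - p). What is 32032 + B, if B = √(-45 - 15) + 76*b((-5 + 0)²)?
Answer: 158716/5 + 2*I*√15 ≈ 31743.0 + 7.746*I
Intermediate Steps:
b(p) = 6/5 - p/5 (b(p) = -(-1)*(6 - p)/5 = -(-6 + p)/5 = 6/5 - p/5)
B = -1444/5 + 2*I*√15 (B = √(-45 - 15) + 76*(6/5 - (-5 + 0)²/5) = √(-60) + 76*(6/5 - ⅕*(-5)²) = 2*I*√15 + 76*(6/5 - ⅕*25) = 2*I*√15 + 76*(6/5 - 5) = 2*I*√15 + 76*(-19/5) = 2*I*√15 - 1444/5 = -1444/5 + 2*I*√15 ≈ -288.8 + 7.746*I)
32032 + B = 32032 + (-1444/5 + 2*I*√15) = 158716/5 + 2*I*√15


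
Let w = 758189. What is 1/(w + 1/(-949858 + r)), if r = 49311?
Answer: 900547/682784829382 ≈ 1.3189e-6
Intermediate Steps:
1/(w + 1/(-949858 + r)) = 1/(758189 + 1/(-949858 + 49311)) = 1/(758189 + 1/(-900547)) = 1/(758189 - 1/900547) = 1/(682784829382/900547) = 900547/682784829382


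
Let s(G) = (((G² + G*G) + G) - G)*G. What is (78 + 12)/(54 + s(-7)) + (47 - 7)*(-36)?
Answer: -455085/316 ≈ -1440.1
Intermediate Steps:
s(G) = 2*G³ (s(G) = (((G² + G²) + G) - G)*G = ((2*G² + G) - G)*G = ((G + 2*G²) - G)*G = (2*G²)*G = 2*G³)
(78 + 12)/(54 + s(-7)) + (47 - 7)*(-36) = (78 + 12)/(54 + 2*(-7)³) + (47 - 7)*(-36) = 90/(54 + 2*(-343)) + 40*(-36) = 90/(54 - 686) - 1440 = 90/(-632) - 1440 = 90*(-1/632) - 1440 = -45/316 - 1440 = -455085/316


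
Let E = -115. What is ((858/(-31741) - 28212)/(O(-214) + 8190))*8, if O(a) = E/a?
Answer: -61322330016/2225393251 ≈ -27.556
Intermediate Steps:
O(a) = -115/a
((858/(-31741) - 28212)/(O(-214) + 8190))*8 = ((858/(-31741) - 28212)/(-115/(-214) + 8190))*8 = ((858*(-1/31741) - 28212)/(-115*(-1/214) + 8190))*8 = ((-858/31741 - 28212)/(115/214 + 8190))*8 = -895477950/(31741*1752775/214)*8 = -895477950/31741*214/1752775*8 = -7665291252/2225393251*8 = -61322330016/2225393251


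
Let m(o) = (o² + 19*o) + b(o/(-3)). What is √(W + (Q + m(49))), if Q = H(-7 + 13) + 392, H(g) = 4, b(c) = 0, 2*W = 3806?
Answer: √5631 ≈ 75.040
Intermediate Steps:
W = 1903 (W = (½)*3806 = 1903)
m(o) = o² + 19*o (m(o) = (o² + 19*o) + 0 = o² + 19*o)
Q = 396 (Q = 4 + 392 = 396)
√(W + (Q + m(49))) = √(1903 + (396 + 49*(19 + 49))) = √(1903 + (396 + 49*68)) = √(1903 + (396 + 3332)) = √(1903 + 3728) = √5631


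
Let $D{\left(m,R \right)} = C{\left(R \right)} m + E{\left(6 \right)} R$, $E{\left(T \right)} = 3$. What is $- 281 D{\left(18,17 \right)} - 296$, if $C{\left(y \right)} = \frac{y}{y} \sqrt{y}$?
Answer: $-14627 - 5058 \sqrt{17} \approx -35482.0$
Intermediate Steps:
$C{\left(y \right)} = \sqrt{y}$ ($C{\left(y \right)} = 1 \sqrt{y} = \sqrt{y}$)
$D{\left(m,R \right)} = 3 R + m \sqrt{R}$ ($D{\left(m,R \right)} = \sqrt{R} m + 3 R = m \sqrt{R} + 3 R = 3 R + m \sqrt{R}$)
$- 281 D{\left(18,17 \right)} - 296 = - 281 \left(3 \cdot 17 + 18 \sqrt{17}\right) - 296 = - 281 \left(51 + 18 \sqrt{17}\right) - 296 = \left(-14331 - 5058 \sqrt{17}\right) - 296 = -14627 - 5058 \sqrt{17}$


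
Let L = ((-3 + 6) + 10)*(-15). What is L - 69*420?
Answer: -29175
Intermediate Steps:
L = -195 (L = (3 + 10)*(-15) = 13*(-15) = -195)
L - 69*420 = -195 - 69*420 = -195 - 28980 = -29175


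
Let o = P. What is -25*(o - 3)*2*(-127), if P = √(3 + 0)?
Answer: -19050 + 6350*√3 ≈ -8051.5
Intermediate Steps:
P = √3 ≈ 1.7320
o = √3 ≈ 1.7320
-25*(o - 3)*2*(-127) = -25*(√3 - 3)*2*(-127) = -25*(-3 + √3)*2*(-127) = -25*(-6 + 2*√3)*(-127) = (150 - 50*√3)*(-127) = -19050 + 6350*√3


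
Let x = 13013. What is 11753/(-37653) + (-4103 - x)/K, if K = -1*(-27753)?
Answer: -1400649/1507913 ≈ -0.92887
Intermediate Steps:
K = 27753
11753/(-37653) + (-4103 - x)/K = 11753/(-37653) + (-4103 - 1*13013)/27753 = 11753*(-1/37653) + (-4103 - 13013)*(1/27753) = -1679/5379 - 17116*1/27753 = -1679/5379 - 1556/2523 = -1400649/1507913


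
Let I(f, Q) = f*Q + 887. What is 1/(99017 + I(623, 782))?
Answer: 1/587090 ≈ 1.7033e-6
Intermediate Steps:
I(f, Q) = 887 + Q*f (I(f, Q) = Q*f + 887 = 887 + Q*f)
1/(99017 + I(623, 782)) = 1/(99017 + (887 + 782*623)) = 1/(99017 + (887 + 487186)) = 1/(99017 + 488073) = 1/587090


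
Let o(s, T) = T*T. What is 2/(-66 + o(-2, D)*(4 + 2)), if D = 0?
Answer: -1/33 ≈ -0.030303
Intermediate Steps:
o(s, T) = T**2
2/(-66 + o(-2, D)*(4 + 2)) = 2/(-66 + 0**2*(4 + 2)) = 2/(-66 + 0*6) = 2/(-66 + 0) = 2/(-66) = -1/66*2 = -1/33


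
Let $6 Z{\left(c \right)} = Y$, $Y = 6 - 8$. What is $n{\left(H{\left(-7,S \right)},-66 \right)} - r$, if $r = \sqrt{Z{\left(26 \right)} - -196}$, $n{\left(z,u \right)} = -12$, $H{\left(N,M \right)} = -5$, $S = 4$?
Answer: $-12 - \frac{\sqrt{1761}}{3} \approx -25.988$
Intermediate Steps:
$Y = -2$ ($Y = 6 - 8 = -2$)
$Z{\left(c \right)} = - \frac{1}{3}$ ($Z{\left(c \right)} = \frac{1}{6} \left(-2\right) = - \frac{1}{3}$)
$r = \frac{\sqrt{1761}}{3}$ ($r = \sqrt{- \frac{1}{3} - -196} = \sqrt{- \frac{1}{3} + \left(-12 + 208\right)} = \sqrt{- \frac{1}{3} + 196} = \sqrt{\frac{587}{3}} = \frac{\sqrt{1761}}{3} \approx 13.988$)
$n{\left(H{\left(-7,S \right)},-66 \right)} - r = -12 - \frac{\sqrt{1761}}{3}$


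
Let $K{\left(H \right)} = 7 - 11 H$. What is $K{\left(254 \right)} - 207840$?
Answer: $-210627$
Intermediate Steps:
$K{\left(254 \right)} - 207840 = \left(7 - 2794\right) - 207840 = -2787 - 207840 = -210627$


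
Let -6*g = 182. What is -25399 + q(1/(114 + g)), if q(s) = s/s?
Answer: -25398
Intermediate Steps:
g = -91/3 (g = -1/6*182 = -91/3 ≈ -30.333)
q(s) = 1
-25399 + q(1/(114 + g)) = -25399 + 1 = -25398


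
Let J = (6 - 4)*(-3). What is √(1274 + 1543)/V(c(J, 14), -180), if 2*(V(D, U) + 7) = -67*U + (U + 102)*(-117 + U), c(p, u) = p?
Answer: 3*√313/17606 ≈ 0.0030146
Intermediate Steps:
J = -6 (J = 2*(-3) = -6)
V(D, U) = -7 - 67*U/2 + (-117 + U)*(102 + U)/2 (V(D, U) = -7 + (-67*U + (U + 102)*(-117 + U))/2 = -7 + (-67*U + (102 + U)*(-117 + U))/2 = -7 + (-67*U + (-117 + U)*(102 + U))/2 = -7 + (-67*U/2 + (-117 + U)*(102 + U)/2) = -7 - 67*U/2 + (-117 + U)*(102 + U)/2)
√(1274 + 1543)/V(c(J, 14), -180) = √(1274 + 1543)/(-5974 + (½)*(-180)² - 41*(-180)) = √2817/(-5974 + (½)*32400 + 7380) = (3*√313)/(-5974 + 16200 + 7380) = (3*√313)/17606 = (3*√313)*(1/17606) = 3*√313/17606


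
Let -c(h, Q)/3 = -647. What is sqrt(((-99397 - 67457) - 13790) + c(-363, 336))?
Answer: 7*I*sqrt(3647) ≈ 422.73*I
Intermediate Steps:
c(h, Q) = 1941 (c(h, Q) = -3*(-647) = 1941)
sqrt(((-99397 - 67457) - 13790) + c(-363, 336)) = sqrt(((-99397 - 67457) - 13790) + 1941) = sqrt((-166854 - 13790) + 1941) = sqrt(-180644 + 1941) = sqrt(-178703) = 7*I*sqrt(3647)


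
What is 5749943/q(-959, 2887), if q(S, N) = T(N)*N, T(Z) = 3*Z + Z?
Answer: 5749943/33339076 ≈ 0.17247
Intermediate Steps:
T(Z) = 4*Z
q(S, N) = 4*N**2 (q(S, N) = (4*N)*N = 4*N**2)
5749943/q(-959, 2887) = 5749943/((4*2887**2)) = 5749943/((4*8334769)) = 5749943/33339076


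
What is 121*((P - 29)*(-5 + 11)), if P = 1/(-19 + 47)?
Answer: -294393/14 ≈ -21028.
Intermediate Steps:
P = 1/28 ≈ 0.035714
121*((P - 29)*(-5 + 11)) = 121*((1/28 - 29)*(-5 + 11)) = 121*(-811/28*6) = 121*(-2433/14) = -294393/14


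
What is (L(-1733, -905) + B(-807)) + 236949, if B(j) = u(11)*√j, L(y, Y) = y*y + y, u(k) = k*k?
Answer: 3238505 + 121*I*√807 ≈ 3.2385e+6 + 3437.3*I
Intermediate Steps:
u(k) = k²
L(y, Y) = y + y² (L(y, Y) = y² + y = y + y²)
B(j) = 121*√j (B(j) = 11²*√j = 121*√j)
(L(-1733, -905) + B(-807)) + 236949 = (-1733*(1 - 1733) + 121*√(-807)) + 236949 = (-1733*(-1732) + 121*(I*√807)) + 236949 = (3001556 + 121*I*√807) + 236949 = 3238505 + 121*I*√807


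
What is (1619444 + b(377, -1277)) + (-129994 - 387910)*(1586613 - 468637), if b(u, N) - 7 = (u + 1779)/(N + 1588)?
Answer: -180069815705127/311 ≈ -5.7900e+11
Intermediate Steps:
b(u, N) = 7 + (1779 + u)/(1588 + N) (b(u, N) = 7 + (u + 1779)/(N + 1588) = 7 + (1779 + u)/(1588 + N))
(1619444 + b(377, -1277)) + (-129994 - 387910)*(1586613 - 468637) = (1619444 + (12895 + 377 + 7*(-1277))/(1588 - 1277)) + (-129994 - 387910)*(1586613 - 468637) = (1619444 + (12895 + 377 - 8939)/311) - 517904*1117976 = (1619444 + (1/311)*4333) - 579004242304 = (1619444 + 4333/311) - 579004242304 = 503651417/311 - 579004242304 = -180069815705127/311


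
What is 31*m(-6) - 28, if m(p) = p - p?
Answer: -28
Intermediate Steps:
m(p) = 0
31*m(-6) - 28 = 31*0 - 28 = 0 - 28 = -28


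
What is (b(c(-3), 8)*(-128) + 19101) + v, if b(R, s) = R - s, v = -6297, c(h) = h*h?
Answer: 12676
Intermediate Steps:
c(h) = h²
(b(c(-3), 8)*(-128) + 19101) + v = (((-3)² - 1*8)*(-128) + 19101) - 6297 = ((9 - 8)*(-128) + 19101) - 6297 = (1*(-128) + 19101) - 6297 = (-128 + 19101) - 6297 = 18973 - 6297 = 12676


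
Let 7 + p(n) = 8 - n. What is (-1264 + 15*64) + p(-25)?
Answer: -278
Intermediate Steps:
p(n) = 1 - n (p(n) = -7 + (8 - n) = 1 - n)
(-1264 + 15*64) + p(-25) = (-1264 + 15*64) + (1 - 1*(-25)) = (-1264 + 960) + (1 + 25) = -304 + 26 = -278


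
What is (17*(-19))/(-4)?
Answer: 323/4 ≈ 80.750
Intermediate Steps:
(17*(-19))/(-4) = -323*(-1/4) = 323/4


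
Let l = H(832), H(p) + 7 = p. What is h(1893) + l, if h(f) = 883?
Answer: 1708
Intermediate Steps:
H(p) = -7 + p
l = 825 (l = -7 + 832 = 825)
h(1893) + l = 883 + 825 = 1708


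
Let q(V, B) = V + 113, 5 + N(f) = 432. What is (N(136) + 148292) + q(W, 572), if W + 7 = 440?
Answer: 149265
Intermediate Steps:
W = 433 (W = -7 + 440 = 433)
N(f) = 427 (N(f) = -5 + 432 = 427)
q(V, B) = 113 + V
(N(136) + 148292) + q(W, 572) = (427 + 148292) + (113 + 433) = 148719 + 546 = 149265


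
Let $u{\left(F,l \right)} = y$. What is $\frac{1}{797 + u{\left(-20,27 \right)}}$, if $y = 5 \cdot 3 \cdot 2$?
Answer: $\frac{1}{827} \approx 0.0012092$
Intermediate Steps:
$y = 30$ ($y = 15 \cdot 2 = 30$)
$u{\left(F,l \right)} = 30$
$\frac{1}{797 + u{\left(-20,27 \right)}} = \frac{1}{797 + 30} = \frac{1}{827}$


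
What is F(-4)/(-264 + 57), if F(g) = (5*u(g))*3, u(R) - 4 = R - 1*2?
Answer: 10/69 ≈ 0.14493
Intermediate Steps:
u(R) = 2 + R (u(R) = 4 + (R - 1*2) = 4 + (R - 2) = 4 + (-2 + R) = 2 + R)
F(g) = 30 + 15*g (F(g) = (5*(2 + g))*3 = (10 + 5*g)*3 = 30 + 15*g)
F(-4)/(-264 + 57) = (30 + 15*(-4))/(-264 + 57) = (30 - 60)/(-207) = -30*(-1/207) = 10/69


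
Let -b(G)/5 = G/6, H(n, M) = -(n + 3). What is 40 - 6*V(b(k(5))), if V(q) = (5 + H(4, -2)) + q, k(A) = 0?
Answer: 52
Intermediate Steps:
H(n, M) = -3 - n (H(n, M) = -(3 + n) = -3 - n)
b(G) = -5*G/6
V(q) = -2 + q (V(q) = (5 + (-3 - 1*4)) + q = (5 + (-3 - 4)) + q = (5 - 7) + q = -2 + q)
40 - 6*V(b(k(5))) = 40 - 6*(-2 - ⅚*0) = 40 - 6*(-2 + 0) = 40 - 6*(-2) = 40 + 12 = 52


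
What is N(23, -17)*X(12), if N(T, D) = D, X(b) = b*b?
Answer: -2448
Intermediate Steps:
X(b) = b**2
N(23, -17)*X(12) = -17*12**2 = -17*144 = -2448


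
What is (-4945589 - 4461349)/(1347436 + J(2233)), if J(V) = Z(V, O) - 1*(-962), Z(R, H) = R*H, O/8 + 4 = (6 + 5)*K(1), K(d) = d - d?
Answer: -4703469/638471 ≈ -7.3668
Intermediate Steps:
K(d) = 0
O = -32 (O = -32 + 8*((6 + 5)*0) = -32 + 8*(11*0) = -32 + 8*0 = -32 + 0 = -32)
Z(R, H) = H*R
J(V) = 962 - 32*V (J(V) = -32*V - 1*(-962) = -32*V + 962 = 962 - 32*V)
(-4945589 - 4461349)/(1347436 + J(2233)) = (-4945589 - 4461349)/(1347436 + (962 - 32*2233)) = -9406938/(1347436 + (962 - 71456)) = -9406938/(1347436 - 70494) = -9406938/1276942 = -9406938*1/1276942 = -4703469/638471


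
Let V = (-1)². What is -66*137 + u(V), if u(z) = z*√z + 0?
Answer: -9041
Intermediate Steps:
V = 1
u(z) = z^(3/2) (u(z) = z^(3/2) + 0 = z^(3/2))
-66*137 + u(V) = -66*137 + 1^(3/2) = -9042 + 1 = -9041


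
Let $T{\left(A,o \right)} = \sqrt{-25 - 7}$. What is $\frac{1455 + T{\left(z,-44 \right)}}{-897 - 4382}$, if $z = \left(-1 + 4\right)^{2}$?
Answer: $- \frac{1455}{5279} - \frac{4 i \sqrt{2}}{5279} \approx -0.27562 - 0.0010716 i$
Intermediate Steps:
$z = 9$ ($z = 3^{2} = 9$)
$T{\left(A,o \right)} = 4 i \sqrt{2}$ ($T{\left(A,o \right)} = \sqrt{-32} = 4 i \sqrt{2}$)
$\frac{1455 + T{\left(z,-44 \right)}}{-897 - 4382} = \frac{1455 + 4 i \sqrt{2}}{-897 - 4382} = \frac{1455 + 4 i \sqrt{2}}{-5279} = \left(1455 + 4 i \sqrt{2}\right) \left(- \frac{1}{5279}\right) = - \frac{1455}{5279} - \frac{4 i \sqrt{2}}{5279}$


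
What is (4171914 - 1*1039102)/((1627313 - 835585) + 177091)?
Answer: 3132812/968819 ≈ 3.2336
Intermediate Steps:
(4171914 - 1*1039102)/((1627313 - 835585) + 177091) = (4171914 - 1039102)/(791728 + 177091) = 3132812/968819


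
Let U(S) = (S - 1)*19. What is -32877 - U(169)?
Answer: -36069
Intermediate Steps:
U(S) = -19 + 19*S (U(S) = (-1 + S)*19 = -19 + 19*S)
-32877 - U(169) = -32877 - (-19 + 19*169) = -32877 - (-19 + 3211) = -32877 - 1*3192 = -32877 - 3192 = -36069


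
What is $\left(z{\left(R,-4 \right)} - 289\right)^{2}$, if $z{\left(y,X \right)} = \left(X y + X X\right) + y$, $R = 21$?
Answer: $112896$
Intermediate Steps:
$z{\left(y,X \right)} = y + X^{2} + X y$ ($z{\left(y,X \right)} = \left(X y + X^{2}\right) + y = \left(X^{2} + X y\right) + y = y + X^{2} + X y$)
$\left(z{\left(R,-4 \right)} - 289\right)^{2} = \left(\left(21 + \left(-4\right)^{2} - 84\right) - 289\right)^{2} = \left(\left(21 + 16 - 84\right) - 289\right)^{2} = \left(-47 - 289\right)^{2} = \left(-336\right)^{2} = 112896$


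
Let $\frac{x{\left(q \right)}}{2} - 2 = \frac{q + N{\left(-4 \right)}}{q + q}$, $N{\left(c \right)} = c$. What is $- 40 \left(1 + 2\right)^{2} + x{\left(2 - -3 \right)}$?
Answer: $- \frac{1779}{5} \approx -355.8$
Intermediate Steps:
$x{\left(q \right)} = 4 + \frac{-4 + q}{q}$ ($x{\left(q \right)} = 4 + 2 \frac{q - 4}{q + q} = 4 + 2 \frac{-4 + q}{2 q} = 4 + \frac{-4 + q}{q}$)
$- 40 \left(1 + 2\right)^{2} + x{\left(2 - -3 \right)} = - 40 \left(1 + 2\right)^{2} + \left(5 - \frac{4}{2 - -3}\right) = - 40 \cdot 3^{2} + \left(5 - \frac{4}{2 + 3}\right) = \left(-40\right) 9 + \left(5 - \frac{4}{5}\right) = -360 + \left(5 - \frac{4}{5}\right) = -360 + \frac{21}{5} = - \frac{1779}{5}$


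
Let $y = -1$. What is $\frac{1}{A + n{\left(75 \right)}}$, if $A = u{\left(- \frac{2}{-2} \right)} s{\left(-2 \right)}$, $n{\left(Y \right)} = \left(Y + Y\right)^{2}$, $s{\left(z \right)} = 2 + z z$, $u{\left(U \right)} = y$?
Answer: $\frac{1}{22494} \approx 4.4456 \cdot 10^{-5}$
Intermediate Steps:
$u{\left(U \right)} = -1$
$s{\left(z \right)} = 2 + z^{2}$
$n{\left(Y \right)} = 4 Y^{2}$ ($n{\left(Y \right)} = \left(2 Y\right)^{2} = 4 Y^{2}$)
$A = -6$ ($A = - (2 + \left(-2\right)^{2}) = - (2 + 4) = \left(-1\right) 6 = -6$)
$\frac{1}{A + n{\left(75 \right)}} = \frac{1}{-6 + 4 \cdot 75^{2}} = \frac{1}{-6 + 4 \cdot 5625} = \frac{1}{-6 + 22500} = \frac{1}{22494}$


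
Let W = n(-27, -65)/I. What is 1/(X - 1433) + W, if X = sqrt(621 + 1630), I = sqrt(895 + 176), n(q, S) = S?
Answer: -1433/2051238 - 65*sqrt(119)/357 - sqrt(2251)/2051238 ≈ -1.9869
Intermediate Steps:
I = 3*sqrt(119) (I = sqrt(1071) = 3*sqrt(119) ≈ 32.726)
X = sqrt(2251) ≈ 47.445
W = -65*sqrt(119)/357 ≈ -1.9862
1/(X - 1433) + W = 1/(sqrt(2251) - 1433) - 65*sqrt(119)/357 = 1/(-1433 + sqrt(2251)) - 65*sqrt(119)/357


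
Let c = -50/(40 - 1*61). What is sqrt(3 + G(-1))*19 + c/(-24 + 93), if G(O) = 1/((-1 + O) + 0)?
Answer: 50/1449 + 19*sqrt(10)/2 ≈ 30.076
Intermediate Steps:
G(O) = 1/(-1 + O)
c = 50/21 (c = -50/(40 - 61) = -50/(-21) = -50*(-1/21) = 50/21 ≈ 2.3810)
sqrt(3 + G(-1))*19 + c/(-24 + 93) = sqrt(3 + 1/(-1 - 1))*19 + 50/(21*(-24 + 93)) = sqrt(3 + 1/(-2))*19 + (50/21)/69 = sqrt(3 - 1/2)*19 + (50/21)*(1/69) = sqrt(5/2)*19 + 50/1449 = (sqrt(10)/2)*19 + 50/1449 = 19*sqrt(10)/2 + 50/1449 = 50/1449 + 19*sqrt(10)/2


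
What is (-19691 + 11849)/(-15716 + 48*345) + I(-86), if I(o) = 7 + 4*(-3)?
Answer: -6031/422 ≈ -14.291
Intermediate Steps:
I(o) = -5 (I(o) = 7 - 12 = -5)
(-19691 + 11849)/(-15716 + 48*345) + I(-86) = (-19691 + 11849)/(-15716 + 48*345) - 5 = -7842/(-15716 + 16560) - 5 = -7842/844 - 5 = -7842*1/844 - 5 = -3921/422 - 5 = -6031/422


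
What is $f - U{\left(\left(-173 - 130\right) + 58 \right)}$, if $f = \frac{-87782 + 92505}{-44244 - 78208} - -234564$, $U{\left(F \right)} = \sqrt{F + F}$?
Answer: $\frac{28722826205}{122452} - 7 i \sqrt{10} \approx 2.3456 \cdot 10^{5} - 22.136 i$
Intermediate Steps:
$U{\left(F \right)} = \sqrt{2} \sqrt{F}$ ($U{\left(F \right)} = \sqrt{2 F} = \sqrt{2} \sqrt{F}$)
$f = \frac{28722826205}{122452}$ ($f = \frac{4723}{-122452} + 234564 = 4723 \left(- \frac{1}{122452}\right) + 234564 = - \frac{4723}{122452} + 234564 = \frac{28722826205}{122452} \approx 2.3456 \cdot 10^{5}$)
$f - U{\left(\left(-173 - 130\right) + 58 \right)} = \frac{28722826205}{122452} - \sqrt{2} \sqrt{\left(-173 - 130\right) + 58} = \frac{28722826205}{122452} - \sqrt{2} \sqrt{-303 + 58} = \frac{28722826205}{122452} - \sqrt{2} \sqrt{-245} = \frac{28722826205}{122452} - \sqrt{2} \cdot 7 i \sqrt{5} = \frac{28722826205}{122452} - 7 i \sqrt{10}$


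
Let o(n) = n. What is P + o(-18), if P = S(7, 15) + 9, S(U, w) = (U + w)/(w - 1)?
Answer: -52/7 ≈ -7.4286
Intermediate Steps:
S(U, w) = (U + w)/(-1 + w)
P = 74/7 (P = (7 + 15)/(-1 + 15) + 9 = 22/14 + 9 = (1/14)*22 + 9 = 11/7 + 9 = 74/7 ≈ 10.571)
P + o(-18) = 74/7 - 18 = -52/7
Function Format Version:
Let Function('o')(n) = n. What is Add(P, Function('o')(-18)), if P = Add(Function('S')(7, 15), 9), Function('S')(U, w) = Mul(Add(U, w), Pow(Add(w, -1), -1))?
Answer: Rational(-52, 7) ≈ -7.4286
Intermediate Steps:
Function('S')(U, w) = Mul(Pow(Add(-1, w), -1), Add(U, w)) (Function('S')(U, w) = Mul(Add(U, w), Pow(Add(-1, w), -1)) = Mul(Pow(Add(-1, w), -1), Add(U, w)))
P = Rational(74, 7) (P = Add(Mul(Pow(Add(-1, 15), -1), Add(7, 15)), 9) = Add(Mul(Pow(14, -1), 22), 9) = Add(Mul(Rational(1, 14), 22), 9) = Add(Rational(11, 7), 9) = Rational(74, 7) ≈ 10.571)
Add(P, Function('o')(-18)) = Add(Rational(74, 7), -18) = Rational(-52, 7)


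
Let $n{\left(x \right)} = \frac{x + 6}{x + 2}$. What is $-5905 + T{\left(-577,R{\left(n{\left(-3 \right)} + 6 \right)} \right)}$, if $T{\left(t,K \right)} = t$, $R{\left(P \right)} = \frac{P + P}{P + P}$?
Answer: $-6482$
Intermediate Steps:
$n{\left(x \right)} = \frac{6 + x}{2 + x}$
$R{\left(P \right)} = 1$ ($R{\left(P \right)} = \frac{2 P}{2 P} = 2 P \frac{1}{2 P} = 1$)
$-5905 + T{\left(-577,R{\left(n{\left(-3 \right)} + 6 \right)} \right)} = -5905 - 577 = -6482$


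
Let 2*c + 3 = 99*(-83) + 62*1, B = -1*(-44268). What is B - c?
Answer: 48347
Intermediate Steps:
B = 44268
c = -4079 (c = -3/2 + (99*(-83) + 62*1)/2 = -3/2 + (-8217 + 62)/2 = -3/2 + (1/2)*(-8155) = -3/2 - 8155/2 = -4079)
B - c = 44268 - 1*(-4079) = 44268 + 4079 = 48347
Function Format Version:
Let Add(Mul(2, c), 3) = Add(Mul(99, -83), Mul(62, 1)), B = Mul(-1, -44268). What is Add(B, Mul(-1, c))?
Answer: 48347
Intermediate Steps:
B = 44268
c = -4079 (c = Add(Rational(-3, 2), Mul(Rational(1, 2), Add(Mul(99, -83), Mul(62, 1)))) = Add(Rational(-3, 2), Mul(Rational(1, 2), Add(-8217, 62))) = Add(Rational(-3, 2), Mul(Rational(1, 2), -8155)) = Add(Rational(-3, 2), Rational(-8155, 2)) = -4079)
Add(B, Mul(-1, c)) = Add(44268, Mul(-1, -4079)) = Add(44268, 4079) = 48347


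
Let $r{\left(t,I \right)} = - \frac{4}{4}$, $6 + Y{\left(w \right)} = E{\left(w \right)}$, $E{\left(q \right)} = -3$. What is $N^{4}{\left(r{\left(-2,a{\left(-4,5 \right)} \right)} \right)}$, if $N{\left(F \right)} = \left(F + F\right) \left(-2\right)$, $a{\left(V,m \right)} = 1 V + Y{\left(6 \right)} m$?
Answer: $256$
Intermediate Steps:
$Y{\left(w \right)} = -9$ ($Y{\left(w \right)} = -6 - 3 = -9$)
$a{\left(V,m \right)} = V - 9 m$ ($a{\left(V,m \right)} = 1 V - 9 m = V - 9 m$)
$r{\left(t,I \right)} = -1$ ($r{\left(t,I \right)} = \left(-4\right) \frac{1}{4} = -1$)
$N{\left(F \right)} = - 4 F$ ($N{\left(F \right)} = 2 F \left(-2\right) = - 4 F$)
$N^{4}{\left(r{\left(-2,a{\left(-4,5 \right)} \right)} \right)} = \left(\left(-4\right) \left(-1\right)\right)^{4} = 4^{4} = 256$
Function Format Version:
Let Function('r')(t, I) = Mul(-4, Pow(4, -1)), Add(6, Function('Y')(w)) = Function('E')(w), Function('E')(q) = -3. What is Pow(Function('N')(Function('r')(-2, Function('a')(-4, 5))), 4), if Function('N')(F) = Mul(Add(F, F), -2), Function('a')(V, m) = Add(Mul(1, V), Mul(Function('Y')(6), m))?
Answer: 256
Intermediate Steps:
Function('Y')(w) = -9 (Function('Y')(w) = Add(-6, -3) = -9)
Function('a')(V, m) = Add(V, Mul(-9, m)) (Function('a')(V, m) = Add(Mul(1, V), Mul(-9, m)) = Add(V, Mul(-9, m)))
Function('r')(t, I) = -1 (Function('r')(t, I) = Mul(-4, Rational(1, 4)) = -1)
Function('N')(F) = Mul(-4, F) (Function('N')(F) = Mul(Mul(2, F), -2) = Mul(-4, F))
Pow(Function('N')(Function('r')(-2, Function('a')(-4, 5))), 4) = Pow(Mul(-4, -1), 4) = Pow(4, 4) = 256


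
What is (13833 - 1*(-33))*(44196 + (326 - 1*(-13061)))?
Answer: 798445878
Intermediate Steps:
(13833 - 1*(-33))*(44196 + (326 - 1*(-13061))) = (13833 + 33)*(44196 + (326 + 13061)) = 13866*(44196 + 13387) = 13866*57583 = 798445878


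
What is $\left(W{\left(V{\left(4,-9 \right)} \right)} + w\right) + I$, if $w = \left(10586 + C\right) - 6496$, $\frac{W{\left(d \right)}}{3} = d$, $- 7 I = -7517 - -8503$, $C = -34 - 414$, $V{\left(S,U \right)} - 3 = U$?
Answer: $\frac{24382}{7} \approx 3483.1$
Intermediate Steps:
$V{\left(S,U \right)} = 3 + U$
$C = -448$ ($C = -34 - 414 = -448$)
$I = - \frac{986}{7}$ ($I = - \frac{-7517 - -8503}{7} = - \frac{-7517 + 8503}{7} = \left(- \frac{1}{7}\right) 986 = - \frac{986}{7} \approx -140.86$)
$W{\left(d \right)} = 3 d$
$w = 3642$ ($w = \left(10586 - 448\right) - 6496 = 10138 - 6496 = 3642$)
$\left(W{\left(V{\left(4,-9 \right)} \right)} + w\right) + I = \left(3 \left(3 - 9\right) + 3642\right) - \frac{986}{7} = \left(3 \left(-6\right) + 3642\right) - \frac{986}{7} = \left(-18 + 3642\right) - \frac{986}{7} = 3624 - \frac{986}{7} = \frac{24382}{7}$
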